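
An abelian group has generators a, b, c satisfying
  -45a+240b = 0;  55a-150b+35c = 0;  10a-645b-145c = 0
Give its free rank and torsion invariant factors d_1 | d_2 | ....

rank_ℚ(R)=3; free=3−3=0
SNF(R) diag = [5, 15, 45] → torsion [5, 15, 45]

Answer: M ≅ ℤ/5 ⊕ ℤ/15 ⊕ ℤ/45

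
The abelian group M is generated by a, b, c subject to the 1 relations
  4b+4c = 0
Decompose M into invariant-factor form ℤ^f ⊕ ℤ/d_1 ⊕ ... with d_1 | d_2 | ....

rank_ℚ(R)=1; free=3−1=2
SNF(R) diag = [4] → torsion [4]

Answer: M ≅ ℤ^2 ⊕ ℤ/4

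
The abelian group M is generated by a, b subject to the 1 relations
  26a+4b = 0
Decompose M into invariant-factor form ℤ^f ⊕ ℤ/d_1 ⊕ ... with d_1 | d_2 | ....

Answer: M ≅ ℤ^1 ⊕ ℤ/2

Derivation:
rank_ℚ(R)=1; free=2−1=1
SNF(R) diag = [2] → torsion [2]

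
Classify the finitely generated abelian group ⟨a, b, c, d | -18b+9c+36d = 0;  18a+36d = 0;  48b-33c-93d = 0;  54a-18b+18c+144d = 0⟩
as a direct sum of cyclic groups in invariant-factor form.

rank_ℚ(R)=4; free=4−4=0
SNF(R) diag = [3, 9, 18, 18] → torsion [3, 9, 18, 18]

Answer: M ≅ ℤ/3 ⊕ ℤ/9 ⊕ ℤ/18 ⊕ ℤ/18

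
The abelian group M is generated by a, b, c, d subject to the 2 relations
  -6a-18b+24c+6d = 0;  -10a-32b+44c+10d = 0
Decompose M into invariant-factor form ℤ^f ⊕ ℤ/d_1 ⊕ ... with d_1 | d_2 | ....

Answer: M ≅ ℤ^2 ⊕ ℤ/2 ⊕ ℤ/6

Derivation:
rank_ℚ(R)=2; free=4−2=2
SNF(R) diag = [2, 6] → torsion [2, 6]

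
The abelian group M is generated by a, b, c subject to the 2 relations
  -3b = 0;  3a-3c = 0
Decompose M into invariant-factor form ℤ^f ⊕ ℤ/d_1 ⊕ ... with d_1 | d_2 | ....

Answer: M ≅ ℤ^1 ⊕ ℤ/3 ⊕ ℤ/3

Derivation:
rank_ℚ(R)=2; free=3−2=1
SNF(R) diag = [3, 3] → torsion [3, 3]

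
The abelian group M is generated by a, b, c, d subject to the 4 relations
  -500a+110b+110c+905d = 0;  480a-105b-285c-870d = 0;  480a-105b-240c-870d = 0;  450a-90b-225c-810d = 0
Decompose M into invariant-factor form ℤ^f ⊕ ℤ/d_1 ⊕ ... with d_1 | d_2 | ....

Answer: M ≅ ℤ/5 ⊕ ℤ/15 ⊕ ℤ/45 ⊕ ℤ/90

Derivation:
rank_ℚ(R)=4; free=4−4=0
SNF(R) diag = [5, 15, 45, 90] → torsion [5, 15, 45, 90]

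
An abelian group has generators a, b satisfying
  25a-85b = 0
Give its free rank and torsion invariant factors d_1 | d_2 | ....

rank_ℚ(R)=1; free=2−1=1
SNF(R) diag = [5] → torsion [5]

Answer: M ≅ ℤ^1 ⊕ ℤ/5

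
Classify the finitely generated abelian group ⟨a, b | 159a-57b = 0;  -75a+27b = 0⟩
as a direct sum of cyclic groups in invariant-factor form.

Answer: M ≅ ℤ/3 ⊕ ℤ/6

Derivation:
rank_ℚ(R)=2; free=2−2=0
SNF(R) diag = [3, 6] → torsion [3, 6]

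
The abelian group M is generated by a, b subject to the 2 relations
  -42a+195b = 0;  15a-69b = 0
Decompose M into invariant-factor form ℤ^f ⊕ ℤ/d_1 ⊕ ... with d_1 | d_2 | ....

Answer: M ≅ ℤ/3 ⊕ ℤ/9

Derivation:
rank_ℚ(R)=2; free=2−2=0
SNF(R) diag = [3, 9] → torsion [3, 9]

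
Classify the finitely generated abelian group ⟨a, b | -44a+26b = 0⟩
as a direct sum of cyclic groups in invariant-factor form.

rank_ℚ(R)=1; free=2−1=1
SNF(R) diag = [2] → torsion [2]

Answer: M ≅ ℤ^1 ⊕ ℤ/2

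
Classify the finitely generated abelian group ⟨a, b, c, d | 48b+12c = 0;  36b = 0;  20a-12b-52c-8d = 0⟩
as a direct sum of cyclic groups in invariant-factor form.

rank_ℚ(R)=3; free=4−3=1
SNF(R) diag = [4, 12, 36] → torsion [4, 12, 36]

Answer: M ≅ ℤ^1 ⊕ ℤ/4 ⊕ ℤ/12 ⊕ ℤ/36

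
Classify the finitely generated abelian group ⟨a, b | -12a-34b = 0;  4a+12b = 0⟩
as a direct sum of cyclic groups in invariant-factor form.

Answer: M ≅ ℤ/2 ⊕ ℤ/4

Derivation:
rank_ℚ(R)=2; free=2−2=0
SNF(R) diag = [2, 4] → torsion [2, 4]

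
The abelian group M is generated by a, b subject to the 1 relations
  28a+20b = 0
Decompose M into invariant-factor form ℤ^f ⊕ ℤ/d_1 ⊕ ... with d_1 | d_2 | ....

rank_ℚ(R)=1; free=2−1=1
SNF(R) diag = [4] → torsion [4]

Answer: M ≅ ℤ^1 ⊕ ℤ/4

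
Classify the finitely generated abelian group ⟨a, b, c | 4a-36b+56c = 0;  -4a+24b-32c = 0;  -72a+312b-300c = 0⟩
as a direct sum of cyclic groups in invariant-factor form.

rank_ℚ(R)=3; free=3−3=0
SNF(R) diag = [4, 12, 36] → torsion [4, 12, 36]

Answer: M ≅ ℤ/4 ⊕ ℤ/12 ⊕ ℤ/36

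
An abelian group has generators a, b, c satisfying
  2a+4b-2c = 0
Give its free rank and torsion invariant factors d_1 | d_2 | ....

rank_ℚ(R)=1; free=3−1=2
SNF(R) diag = [2] → torsion [2]

Answer: M ≅ ℤ^2 ⊕ ℤ/2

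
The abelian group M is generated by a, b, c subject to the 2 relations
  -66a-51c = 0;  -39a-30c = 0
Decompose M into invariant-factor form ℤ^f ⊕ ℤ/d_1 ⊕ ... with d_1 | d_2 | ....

Answer: M ≅ ℤ^1 ⊕ ℤ/3 ⊕ ℤ/3

Derivation:
rank_ℚ(R)=2; free=3−2=1
SNF(R) diag = [3, 3] → torsion [3, 3]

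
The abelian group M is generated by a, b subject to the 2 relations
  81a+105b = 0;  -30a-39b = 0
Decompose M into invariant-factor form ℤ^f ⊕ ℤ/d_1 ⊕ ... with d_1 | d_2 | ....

Answer: M ≅ ℤ/3 ⊕ ℤ/3

Derivation:
rank_ℚ(R)=2; free=2−2=0
SNF(R) diag = [3, 3] → torsion [3, 3]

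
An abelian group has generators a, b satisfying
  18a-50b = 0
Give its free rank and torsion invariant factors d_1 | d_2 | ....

rank_ℚ(R)=1; free=2−1=1
SNF(R) diag = [2] → torsion [2]

Answer: M ≅ ℤ^1 ⊕ ℤ/2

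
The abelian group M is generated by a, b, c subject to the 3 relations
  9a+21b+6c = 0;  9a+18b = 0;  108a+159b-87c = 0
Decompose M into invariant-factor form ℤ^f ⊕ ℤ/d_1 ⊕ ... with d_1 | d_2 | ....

Answer: M ≅ ℤ/3 ⊕ ℤ/9 ⊕ ℤ/27

Derivation:
rank_ℚ(R)=3; free=3−3=0
SNF(R) diag = [3, 9, 27] → torsion [3, 9, 27]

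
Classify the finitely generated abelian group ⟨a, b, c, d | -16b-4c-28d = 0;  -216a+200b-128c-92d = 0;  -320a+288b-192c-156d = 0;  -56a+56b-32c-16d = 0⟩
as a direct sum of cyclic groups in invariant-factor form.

Answer: M ≅ ℤ/4 ⊕ ℤ/4 ⊕ ℤ/8 ⊕ ℤ/16

Derivation:
rank_ℚ(R)=4; free=4−4=0
SNF(R) diag = [4, 4, 8, 16] → torsion [4, 4, 8, 16]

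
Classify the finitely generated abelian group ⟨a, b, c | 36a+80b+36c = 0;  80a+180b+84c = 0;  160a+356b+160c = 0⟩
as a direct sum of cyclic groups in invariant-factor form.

Answer: M ≅ ℤ/4 ⊕ ℤ/4 ⊕ ℤ/4

Derivation:
rank_ℚ(R)=3; free=3−3=0
SNF(R) diag = [4, 4, 4] → torsion [4, 4, 4]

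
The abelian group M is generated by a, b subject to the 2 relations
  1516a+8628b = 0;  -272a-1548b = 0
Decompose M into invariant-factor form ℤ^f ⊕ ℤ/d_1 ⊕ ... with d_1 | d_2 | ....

rank_ℚ(R)=2; free=2−2=0
SNF(R) diag = [4, 12] → torsion [4, 12]

Answer: M ≅ ℤ/4 ⊕ ℤ/12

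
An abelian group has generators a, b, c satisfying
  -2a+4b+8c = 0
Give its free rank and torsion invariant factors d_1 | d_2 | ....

rank_ℚ(R)=1; free=3−1=2
SNF(R) diag = [2] → torsion [2]

Answer: M ≅ ℤ^2 ⊕ ℤ/2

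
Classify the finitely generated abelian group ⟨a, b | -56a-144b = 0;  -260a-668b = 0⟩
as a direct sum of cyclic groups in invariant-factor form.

Answer: M ≅ ℤ/4 ⊕ ℤ/8

Derivation:
rank_ℚ(R)=2; free=2−2=0
SNF(R) diag = [4, 8] → torsion [4, 8]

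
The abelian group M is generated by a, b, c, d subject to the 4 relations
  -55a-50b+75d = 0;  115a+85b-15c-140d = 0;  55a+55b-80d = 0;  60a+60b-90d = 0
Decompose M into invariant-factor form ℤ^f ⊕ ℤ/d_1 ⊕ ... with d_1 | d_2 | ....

rank_ℚ(R)=4; free=4−4=0
SNF(R) diag = [5, 5, 15, 30] → torsion [5, 5, 15, 30]

Answer: M ≅ ℤ/5 ⊕ ℤ/5 ⊕ ℤ/15 ⊕ ℤ/30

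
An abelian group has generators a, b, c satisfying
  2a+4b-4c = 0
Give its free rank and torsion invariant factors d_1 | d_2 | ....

Answer: M ≅ ℤ^2 ⊕ ℤ/2

Derivation:
rank_ℚ(R)=1; free=3−1=2
SNF(R) diag = [2] → torsion [2]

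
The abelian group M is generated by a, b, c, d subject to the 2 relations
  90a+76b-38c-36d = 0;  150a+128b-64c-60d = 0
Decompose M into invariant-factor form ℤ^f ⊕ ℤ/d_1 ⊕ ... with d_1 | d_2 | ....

rank_ℚ(R)=2; free=4−2=2
SNF(R) diag = [2, 6] → torsion [2, 6]

Answer: M ≅ ℤ^2 ⊕ ℤ/2 ⊕ ℤ/6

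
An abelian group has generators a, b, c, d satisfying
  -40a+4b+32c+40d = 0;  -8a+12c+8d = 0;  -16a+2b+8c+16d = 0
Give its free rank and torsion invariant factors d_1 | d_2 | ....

Answer: M ≅ ℤ^1 ⊕ ℤ/2 ⊕ ℤ/4 ⊕ ℤ/8

Derivation:
rank_ℚ(R)=3; free=4−3=1
SNF(R) diag = [2, 4, 8] → torsion [2, 4, 8]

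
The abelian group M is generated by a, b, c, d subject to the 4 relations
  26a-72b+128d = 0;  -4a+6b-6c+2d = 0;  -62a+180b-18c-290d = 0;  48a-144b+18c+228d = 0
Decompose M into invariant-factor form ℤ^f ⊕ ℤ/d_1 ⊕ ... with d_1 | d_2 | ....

rank_ℚ(R)=4; free=4−4=0
SNF(R) diag = [2, 6, 18, 18] → torsion [2, 6, 18, 18]

Answer: M ≅ ℤ/2 ⊕ ℤ/6 ⊕ ℤ/18 ⊕ ℤ/18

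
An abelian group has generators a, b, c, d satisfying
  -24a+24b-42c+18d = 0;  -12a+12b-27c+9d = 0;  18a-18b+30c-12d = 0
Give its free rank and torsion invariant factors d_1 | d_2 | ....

rank_ℚ(R)=3; free=4−3=1
SNF(R) diag = [3, 6, 12] → torsion [3, 6, 12]

Answer: M ≅ ℤ^1 ⊕ ℤ/3 ⊕ ℤ/6 ⊕ ℤ/12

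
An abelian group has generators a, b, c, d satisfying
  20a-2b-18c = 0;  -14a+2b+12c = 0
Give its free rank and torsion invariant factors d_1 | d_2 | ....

rank_ℚ(R)=2; free=4−2=2
SNF(R) diag = [2, 6] → torsion [2, 6]

Answer: M ≅ ℤ^2 ⊕ ℤ/2 ⊕ ℤ/6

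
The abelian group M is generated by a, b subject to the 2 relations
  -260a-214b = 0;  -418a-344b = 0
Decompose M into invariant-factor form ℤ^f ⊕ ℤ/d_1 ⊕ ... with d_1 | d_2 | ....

Answer: M ≅ ℤ/2 ⊕ ℤ/6

Derivation:
rank_ℚ(R)=2; free=2−2=0
SNF(R) diag = [2, 6] → torsion [2, 6]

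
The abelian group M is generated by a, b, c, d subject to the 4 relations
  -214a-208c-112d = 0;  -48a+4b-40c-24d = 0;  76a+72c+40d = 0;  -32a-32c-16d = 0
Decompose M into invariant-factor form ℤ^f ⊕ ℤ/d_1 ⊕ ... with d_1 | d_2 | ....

Answer: M ≅ ℤ/2 ⊕ ℤ/4 ⊕ ℤ/8 ⊕ ℤ/16

Derivation:
rank_ℚ(R)=4; free=4−4=0
SNF(R) diag = [2, 4, 8, 16] → torsion [2, 4, 8, 16]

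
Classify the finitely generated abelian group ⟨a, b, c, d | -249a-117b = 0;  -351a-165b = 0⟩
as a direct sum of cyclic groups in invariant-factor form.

Answer: M ≅ ℤ^2 ⊕ ℤ/3 ⊕ ℤ/6

Derivation:
rank_ℚ(R)=2; free=4−2=2
SNF(R) diag = [3, 6] → torsion [3, 6]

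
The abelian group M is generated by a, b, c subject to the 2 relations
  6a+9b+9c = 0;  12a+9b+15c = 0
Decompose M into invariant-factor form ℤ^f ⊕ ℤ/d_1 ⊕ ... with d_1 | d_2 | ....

rank_ℚ(R)=2; free=3−2=1
SNF(R) diag = [3, 6] → torsion [3, 6]

Answer: M ≅ ℤ^1 ⊕ ℤ/3 ⊕ ℤ/6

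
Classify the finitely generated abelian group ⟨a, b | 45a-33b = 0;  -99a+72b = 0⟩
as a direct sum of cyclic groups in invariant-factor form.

Answer: M ≅ ℤ/3 ⊕ ℤ/9

Derivation:
rank_ℚ(R)=2; free=2−2=0
SNF(R) diag = [3, 9] → torsion [3, 9]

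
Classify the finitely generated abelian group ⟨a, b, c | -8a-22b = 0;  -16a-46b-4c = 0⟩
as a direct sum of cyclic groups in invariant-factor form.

Answer: M ≅ ℤ^1 ⊕ ℤ/2 ⊕ ℤ/4

Derivation:
rank_ℚ(R)=2; free=3−2=1
SNF(R) diag = [2, 4] → torsion [2, 4]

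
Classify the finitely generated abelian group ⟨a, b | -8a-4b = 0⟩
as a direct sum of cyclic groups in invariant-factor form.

rank_ℚ(R)=1; free=2−1=1
SNF(R) diag = [4] → torsion [4]

Answer: M ≅ ℤ^1 ⊕ ℤ/4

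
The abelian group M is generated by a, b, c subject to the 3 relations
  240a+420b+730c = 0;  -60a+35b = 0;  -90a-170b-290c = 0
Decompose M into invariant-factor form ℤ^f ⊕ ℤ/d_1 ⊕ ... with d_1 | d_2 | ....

Answer: M ≅ ℤ/5 ⊕ ℤ/10 ⊕ ℤ/30

Derivation:
rank_ℚ(R)=3; free=3−3=0
SNF(R) diag = [5, 10, 30] → torsion [5, 10, 30]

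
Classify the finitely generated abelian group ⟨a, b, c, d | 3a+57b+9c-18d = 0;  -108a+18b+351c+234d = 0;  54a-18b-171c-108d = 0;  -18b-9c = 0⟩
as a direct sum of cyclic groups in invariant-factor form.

Answer: M ≅ ℤ/3 ⊕ ℤ/9 ⊕ ℤ/18 ⊕ ℤ/54

Derivation:
rank_ℚ(R)=4; free=4−4=0
SNF(R) diag = [3, 9, 18, 54] → torsion [3, 9, 18, 54]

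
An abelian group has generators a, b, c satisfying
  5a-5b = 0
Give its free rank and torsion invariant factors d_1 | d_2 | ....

rank_ℚ(R)=1; free=3−1=2
SNF(R) diag = [5] → torsion [5]

Answer: M ≅ ℤ^2 ⊕ ℤ/5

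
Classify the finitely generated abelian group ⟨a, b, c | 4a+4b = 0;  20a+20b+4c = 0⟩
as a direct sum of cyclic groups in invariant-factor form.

Answer: M ≅ ℤ^1 ⊕ ℤ/4 ⊕ ℤ/4

Derivation:
rank_ℚ(R)=2; free=3−2=1
SNF(R) diag = [4, 4] → torsion [4, 4]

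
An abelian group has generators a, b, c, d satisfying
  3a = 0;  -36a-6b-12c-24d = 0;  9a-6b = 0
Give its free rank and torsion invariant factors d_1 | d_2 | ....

rank_ℚ(R)=3; free=4−3=1
SNF(R) diag = [3, 6, 12] → torsion [3, 6, 12]

Answer: M ≅ ℤ^1 ⊕ ℤ/3 ⊕ ℤ/6 ⊕ ℤ/12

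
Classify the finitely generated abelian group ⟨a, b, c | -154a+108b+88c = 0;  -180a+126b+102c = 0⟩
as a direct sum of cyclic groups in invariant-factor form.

Answer: M ≅ ℤ^1 ⊕ ℤ/2 ⊕ ℤ/6

Derivation:
rank_ℚ(R)=2; free=3−2=1
SNF(R) diag = [2, 6] → torsion [2, 6]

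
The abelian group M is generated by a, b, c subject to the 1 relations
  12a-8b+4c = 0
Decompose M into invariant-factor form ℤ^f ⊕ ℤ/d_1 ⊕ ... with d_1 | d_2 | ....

rank_ℚ(R)=1; free=3−1=2
SNF(R) diag = [4] → torsion [4]

Answer: M ≅ ℤ^2 ⊕ ℤ/4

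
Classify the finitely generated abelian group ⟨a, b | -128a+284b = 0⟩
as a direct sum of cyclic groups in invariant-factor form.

Answer: M ≅ ℤ^1 ⊕ ℤ/4

Derivation:
rank_ℚ(R)=1; free=2−1=1
SNF(R) diag = [4] → torsion [4]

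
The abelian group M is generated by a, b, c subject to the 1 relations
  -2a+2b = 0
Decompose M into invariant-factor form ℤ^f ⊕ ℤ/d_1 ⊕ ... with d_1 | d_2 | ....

Answer: M ≅ ℤ^2 ⊕ ℤ/2

Derivation:
rank_ℚ(R)=1; free=3−1=2
SNF(R) diag = [2] → torsion [2]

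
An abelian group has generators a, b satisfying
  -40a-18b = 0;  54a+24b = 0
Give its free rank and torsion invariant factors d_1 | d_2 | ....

rank_ℚ(R)=2; free=2−2=0
SNF(R) diag = [2, 6] → torsion [2, 6]

Answer: M ≅ ℤ/2 ⊕ ℤ/6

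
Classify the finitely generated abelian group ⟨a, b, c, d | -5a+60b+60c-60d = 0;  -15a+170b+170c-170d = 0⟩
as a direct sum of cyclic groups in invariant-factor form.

rank_ℚ(R)=2; free=4−2=2
SNF(R) diag = [5, 10] → torsion [5, 10]

Answer: M ≅ ℤ^2 ⊕ ℤ/5 ⊕ ℤ/10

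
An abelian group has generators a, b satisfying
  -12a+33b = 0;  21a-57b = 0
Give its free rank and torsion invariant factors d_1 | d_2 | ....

Answer: M ≅ ℤ/3 ⊕ ℤ/3

Derivation:
rank_ℚ(R)=2; free=2−2=0
SNF(R) diag = [3, 3] → torsion [3, 3]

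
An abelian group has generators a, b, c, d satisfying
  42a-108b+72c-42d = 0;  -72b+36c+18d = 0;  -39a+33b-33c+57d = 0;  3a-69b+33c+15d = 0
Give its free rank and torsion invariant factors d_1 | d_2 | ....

rank_ℚ(R)=4; free=4−4=0
SNF(R) diag = [3, 6, 18, 36] → torsion [3, 6, 18, 36]

Answer: M ≅ ℤ/3 ⊕ ℤ/6 ⊕ ℤ/18 ⊕ ℤ/36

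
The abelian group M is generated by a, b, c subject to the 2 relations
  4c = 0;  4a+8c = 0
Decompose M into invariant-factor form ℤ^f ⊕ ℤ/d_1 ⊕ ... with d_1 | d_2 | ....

rank_ℚ(R)=2; free=3−2=1
SNF(R) diag = [4, 4] → torsion [4, 4]

Answer: M ≅ ℤ^1 ⊕ ℤ/4 ⊕ ℤ/4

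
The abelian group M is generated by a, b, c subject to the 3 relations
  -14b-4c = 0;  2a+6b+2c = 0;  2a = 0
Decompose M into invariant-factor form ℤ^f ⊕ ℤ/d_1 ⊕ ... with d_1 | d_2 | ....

Answer: M ≅ ℤ/2 ⊕ ℤ/2 ⊕ ℤ/2

Derivation:
rank_ℚ(R)=3; free=3−3=0
SNF(R) diag = [2, 2, 2] → torsion [2, 2, 2]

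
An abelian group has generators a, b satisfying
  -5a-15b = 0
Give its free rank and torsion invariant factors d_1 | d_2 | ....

rank_ℚ(R)=1; free=2−1=1
SNF(R) diag = [5] → torsion [5]

Answer: M ≅ ℤ^1 ⊕ ℤ/5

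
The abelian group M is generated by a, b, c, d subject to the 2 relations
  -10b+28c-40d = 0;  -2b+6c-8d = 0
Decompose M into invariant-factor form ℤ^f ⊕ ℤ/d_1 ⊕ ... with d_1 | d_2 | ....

Answer: M ≅ ℤ^2 ⊕ ℤ/2 ⊕ ℤ/2

Derivation:
rank_ℚ(R)=2; free=4−2=2
SNF(R) diag = [2, 2] → torsion [2, 2]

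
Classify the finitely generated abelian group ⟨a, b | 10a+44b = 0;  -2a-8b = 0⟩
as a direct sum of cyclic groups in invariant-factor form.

rank_ℚ(R)=2; free=2−2=0
SNF(R) diag = [2, 4] → torsion [2, 4]

Answer: M ≅ ℤ/2 ⊕ ℤ/4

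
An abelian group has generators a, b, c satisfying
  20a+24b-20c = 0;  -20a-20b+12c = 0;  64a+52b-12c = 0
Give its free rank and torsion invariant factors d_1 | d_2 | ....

Answer: M ≅ ℤ/4 ⊕ ℤ/4 ⊕ ℤ/12

Derivation:
rank_ℚ(R)=3; free=3−3=0
SNF(R) diag = [4, 4, 12] → torsion [4, 4, 12]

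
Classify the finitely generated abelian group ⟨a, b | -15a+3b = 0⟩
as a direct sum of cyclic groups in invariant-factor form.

rank_ℚ(R)=1; free=2−1=1
SNF(R) diag = [3] → torsion [3]

Answer: M ≅ ℤ^1 ⊕ ℤ/3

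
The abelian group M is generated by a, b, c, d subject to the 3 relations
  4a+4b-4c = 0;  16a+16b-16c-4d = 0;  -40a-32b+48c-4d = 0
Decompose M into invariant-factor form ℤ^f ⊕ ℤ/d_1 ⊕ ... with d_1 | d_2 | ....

Answer: M ≅ ℤ^1 ⊕ ℤ/4 ⊕ ℤ/4 ⊕ ℤ/8

Derivation:
rank_ℚ(R)=3; free=4−3=1
SNF(R) diag = [4, 4, 8] → torsion [4, 4, 8]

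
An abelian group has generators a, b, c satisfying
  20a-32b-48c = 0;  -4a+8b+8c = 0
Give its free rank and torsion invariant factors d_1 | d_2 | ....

Answer: M ≅ ℤ^1 ⊕ ℤ/4 ⊕ ℤ/8

Derivation:
rank_ℚ(R)=2; free=3−2=1
SNF(R) diag = [4, 8] → torsion [4, 8]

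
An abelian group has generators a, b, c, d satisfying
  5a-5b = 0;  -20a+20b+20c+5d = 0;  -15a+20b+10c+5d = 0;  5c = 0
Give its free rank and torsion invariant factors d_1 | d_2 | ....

Answer: M ≅ ℤ/5 ⊕ ℤ/5 ⊕ ℤ/5 ⊕ ℤ/5

Derivation:
rank_ℚ(R)=4; free=4−4=0
SNF(R) diag = [5, 5, 5, 5] → torsion [5, 5, 5, 5]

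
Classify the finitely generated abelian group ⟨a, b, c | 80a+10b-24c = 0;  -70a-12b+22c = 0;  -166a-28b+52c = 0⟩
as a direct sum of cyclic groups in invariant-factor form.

Answer: M ≅ ℤ/2 ⊕ ℤ/2 ⊕ ℤ/2

Derivation:
rank_ℚ(R)=3; free=3−3=0
SNF(R) diag = [2, 2, 2] → torsion [2, 2, 2]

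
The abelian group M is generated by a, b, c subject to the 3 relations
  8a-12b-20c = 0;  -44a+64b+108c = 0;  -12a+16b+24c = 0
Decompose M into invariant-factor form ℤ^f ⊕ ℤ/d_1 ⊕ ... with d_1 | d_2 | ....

rank_ℚ(R)=3; free=3−3=0
SNF(R) diag = [4, 4, 4] → torsion [4, 4, 4]

Answer: M ≅ ℤ/4 ⊕ ℤ/4 ⊕ ℤ/4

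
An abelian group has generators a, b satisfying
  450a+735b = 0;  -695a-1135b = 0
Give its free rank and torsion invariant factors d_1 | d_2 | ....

Answer: M ≅ ℤ/5 ⊕ ℤ/15

Derivation:
rank_ℚ(R)=2; free=2−2=0
SNF(R) diag = [5, 15] → torsion [5, 15]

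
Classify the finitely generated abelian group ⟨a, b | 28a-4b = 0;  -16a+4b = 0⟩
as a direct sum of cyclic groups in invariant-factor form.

Answer: M ≅ ℤ/4 ⊕ ℤ/12

Derivation:
rank_ℚ(R)=2; free=2−2=0
SNF(R) diag = [4, 12] → torsion [4, 12]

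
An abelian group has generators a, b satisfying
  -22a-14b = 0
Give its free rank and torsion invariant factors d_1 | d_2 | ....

Answer: M ≅ ℤ^1 ⊕ ℤ/2

Derivation:
rank_ℚ(R)=1; free=2−1=1
SNF(R) diag = [2] → torsion [2]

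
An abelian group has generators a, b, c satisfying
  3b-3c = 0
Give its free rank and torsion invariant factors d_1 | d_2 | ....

rank_ℚ(R)=1; free=3−1=2
SNF(R) diag = [3] → torsion [3]

Answer: M ≅ ℤ^2 ⊕ ℤ/3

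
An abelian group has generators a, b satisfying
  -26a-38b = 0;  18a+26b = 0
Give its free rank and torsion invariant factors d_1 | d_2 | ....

rank_ℚ(R)=2; free=2−2=0
SNF(R) diag = [2, 4] → torsion [2, 4]

Answer: M ≅ ℤ/2 ⊕ ℤ/4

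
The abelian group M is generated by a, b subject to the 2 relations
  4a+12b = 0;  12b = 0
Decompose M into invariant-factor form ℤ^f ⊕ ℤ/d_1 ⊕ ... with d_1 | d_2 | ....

rank_ℚ(R)=2; free=2−2=0
SNF(R) diag = [4, 12] → torsion [4, 12]

Answer: M ≅ ℤ/4 ⊕ ℤ/12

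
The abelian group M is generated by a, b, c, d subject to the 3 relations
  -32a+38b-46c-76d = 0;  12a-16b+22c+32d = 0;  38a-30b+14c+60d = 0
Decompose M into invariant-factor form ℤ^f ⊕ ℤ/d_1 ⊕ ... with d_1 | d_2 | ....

Answer: M ≅ ℤ^1 ⊕ ℤ/2 ⊕ ℤ/2 ⊕ ℤ/6

Derivation:
rank_ℚ(R)=3; free=4−3=1
SNF(R) diag = [2, 2, 6] → torsion [2, 2, 6]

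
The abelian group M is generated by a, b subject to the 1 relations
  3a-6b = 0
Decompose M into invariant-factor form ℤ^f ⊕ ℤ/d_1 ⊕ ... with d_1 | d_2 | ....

Answer: M ≅ ℤ^1 ⊕ ℤ/3

Derivation:
rank_ℚ(R)=1; free=2−1=1
SNF(R) diag = [3] → torsion [3]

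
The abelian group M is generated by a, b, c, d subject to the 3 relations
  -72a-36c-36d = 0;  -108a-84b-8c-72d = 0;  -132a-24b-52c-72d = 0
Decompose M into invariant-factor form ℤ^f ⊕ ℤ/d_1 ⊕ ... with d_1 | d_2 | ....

rank_ℚ(R)=3; free=4−3=1
SNF(R) diag = [4, 12, 36] → torsion [4, 12, 36]

Answer: M ≅ ℤ^1 ⊕ ℤ/4 ⊕ ℤ/12 ⊕ ℤ/36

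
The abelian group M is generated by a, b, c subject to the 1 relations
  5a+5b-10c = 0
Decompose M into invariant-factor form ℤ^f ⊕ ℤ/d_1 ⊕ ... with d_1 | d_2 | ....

Answer: M ≅ ℤ^2 ⊕ ℤ/5

Derivation:
rank_ℚ(R)=1; free=3−1=2
SNF(R) diag = [5] → torsion [5]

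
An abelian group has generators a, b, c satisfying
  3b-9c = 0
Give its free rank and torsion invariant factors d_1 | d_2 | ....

rank_ℚ(R)=1; free=3−1=2
SNF(R) diag = [3] → torsion [3]

Answer: M ≅ ℤ^2 ⊕ ℤ/3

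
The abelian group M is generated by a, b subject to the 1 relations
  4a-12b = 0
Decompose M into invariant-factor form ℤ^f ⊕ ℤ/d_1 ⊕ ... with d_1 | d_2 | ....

rank_ℚ(R)=1; free=2−1=1
SNF(R) diag = [4] → torsion [4]

Answer: M ≅ ℤ^1 ⊕ ℤ/4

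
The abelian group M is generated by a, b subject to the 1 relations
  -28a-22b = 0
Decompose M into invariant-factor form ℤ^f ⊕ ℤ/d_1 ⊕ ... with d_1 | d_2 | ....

Answer: M ≅ ℤ^1 ⊕ ℤ/2

Derivation:
rank_ℚ(R)=1; free=2−1=1
SNF(R) diag = [2] → torsion [2]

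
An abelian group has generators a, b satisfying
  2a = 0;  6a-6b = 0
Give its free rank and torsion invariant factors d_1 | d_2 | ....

Answer: M ≅ ℤ/2 ⊕ ℤ/6

Derivation:
rank_ℚ(R)=2; free=2−2=0
SNF(R) diag = [2, 6] → torsion [2, 6]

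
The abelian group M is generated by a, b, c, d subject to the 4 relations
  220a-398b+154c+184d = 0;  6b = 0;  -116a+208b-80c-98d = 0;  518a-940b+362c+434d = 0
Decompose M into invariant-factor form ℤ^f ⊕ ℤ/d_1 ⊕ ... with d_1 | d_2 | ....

Answer: M ≅ ℤ/2 ⊕ ℤ/6 ⊕ ℤ/6 ⊕ ℤ/6

Derivation:
rank_ℚ(R)=4; free=4−4=0
SNF(R) diag = [2, 6, 6, 6] → torsion [2, 6, 6, 6]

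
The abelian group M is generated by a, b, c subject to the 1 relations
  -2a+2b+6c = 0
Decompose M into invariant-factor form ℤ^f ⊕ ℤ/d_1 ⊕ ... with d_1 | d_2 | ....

rank_ℚ(R)=1; free=3−1=2
SNF(R) diag = [2] → torsion [2]

Answer: M ≅ ℤ^2 ⊕ ℤ/2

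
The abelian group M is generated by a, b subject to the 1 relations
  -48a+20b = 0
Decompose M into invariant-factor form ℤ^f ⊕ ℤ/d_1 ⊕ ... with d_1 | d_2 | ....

Answer: M ≅ ℤ^1 ⊕ ℤ/4

Derivation:
rank_ℚ(R)=1; free=2−1=1
SNF(R) diag = [4] → torsion [4]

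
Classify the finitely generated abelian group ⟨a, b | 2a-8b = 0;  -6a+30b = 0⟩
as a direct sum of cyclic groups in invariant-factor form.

rank_ℚ(R)=2; free=2−2=0
SNF(R) diag = [2, 6] → torsion [2, 6]

Answer: M ≅ ℤ/2 ⊕ ℤ/6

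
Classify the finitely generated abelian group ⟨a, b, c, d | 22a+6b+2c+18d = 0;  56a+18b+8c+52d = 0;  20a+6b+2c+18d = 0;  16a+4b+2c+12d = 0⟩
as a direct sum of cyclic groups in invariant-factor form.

rank_ℚ(R)=4; free=4−4=0
SNF(R) diag = [2, 2, 2, 2] → torsion [2, 2, 2, 2]

Answer: M ≅ ℤ/2 ⊕ ℤ/2 ⊕ ℤ/2 ⊕ ℤ/2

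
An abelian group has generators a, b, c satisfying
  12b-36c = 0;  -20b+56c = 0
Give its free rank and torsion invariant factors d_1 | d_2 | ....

rank_ℚ(R)=2; free=3−2=1
SNF(R) diag = [4, 12] → torsion [4, 12]

Answer: M ≅ ℤ^1 ⊕ ℤ/4 ⊕ ℤ/12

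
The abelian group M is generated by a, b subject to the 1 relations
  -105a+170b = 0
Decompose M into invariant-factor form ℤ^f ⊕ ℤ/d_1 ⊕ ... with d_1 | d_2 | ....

rank_ℚ(R)=1; free=2−1=1
SNF(R) diag = [5] → torsion [5]

Answer: M ≅ ℤ^1 ⊕ ℤ/5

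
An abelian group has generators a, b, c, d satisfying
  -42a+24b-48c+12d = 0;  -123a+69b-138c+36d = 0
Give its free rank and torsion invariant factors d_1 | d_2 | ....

rank_ℚ(R)=2; free=4−2=2
SNF(R) diag = [3, 6] → torsion [3, 6]

Answer: M ≅ ℤ^2 ⊕ ℤ/3 ⊕ ℤ/6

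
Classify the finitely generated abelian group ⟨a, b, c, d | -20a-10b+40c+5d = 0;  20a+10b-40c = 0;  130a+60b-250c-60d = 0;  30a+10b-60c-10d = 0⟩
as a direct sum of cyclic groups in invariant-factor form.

rank_ℚ(R)=4; free=4−4=0
SNF(R) diag = [5, 10, 10, 10] → torsion [5, 10, 10, 10]

Answer: M ≅ ℤ/5 ⊕ ℤ/10 ⊕ ℤ/10 ⊕ ℤ/10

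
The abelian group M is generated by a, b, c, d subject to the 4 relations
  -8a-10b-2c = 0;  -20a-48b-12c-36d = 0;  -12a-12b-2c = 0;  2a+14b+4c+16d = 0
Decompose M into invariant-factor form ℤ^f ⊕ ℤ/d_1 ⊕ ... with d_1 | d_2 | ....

rank_ℚ(R)=4; free=4−4=0
SNF(R) diag = [2, 2, 2, 4] → torsion [2, 2, 2, 4]

Answer: M ≅ ℤ/2 ⊕ ℤ/2 ⊕ ℤ/2 ⊕ ℤ/4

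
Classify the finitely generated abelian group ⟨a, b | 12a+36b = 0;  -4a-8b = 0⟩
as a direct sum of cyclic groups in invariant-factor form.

Answer: M ≅ ℤ/4 ⊕ ℤ/12

Derivation:
rank_ℚ(R)=2; free=2−2=0
SNF(R) diag = [4, 12] → torsion [4, 12]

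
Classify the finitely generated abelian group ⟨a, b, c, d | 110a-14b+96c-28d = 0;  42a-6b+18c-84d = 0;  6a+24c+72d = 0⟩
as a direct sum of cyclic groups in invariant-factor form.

rank_ℚ(R)=3; free=4−3=1
SNF(R) diag = [2, 6, 18] → torsion [2, 6, 18]

Answer: M ≅ ℤ^1 ⊕ ℤ/2 ⊕ ℤ/6 ⊕ ℤ/18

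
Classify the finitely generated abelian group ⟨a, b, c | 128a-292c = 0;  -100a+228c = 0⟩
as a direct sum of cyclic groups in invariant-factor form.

rank_ℚ(R)=2; free=3−2=1
SNF(R) diag = [4, 4] → torsion [4, 4]

Answer: M ≅ ℤ^1 ⊕ ℤ/4 ⊕ ℤ/4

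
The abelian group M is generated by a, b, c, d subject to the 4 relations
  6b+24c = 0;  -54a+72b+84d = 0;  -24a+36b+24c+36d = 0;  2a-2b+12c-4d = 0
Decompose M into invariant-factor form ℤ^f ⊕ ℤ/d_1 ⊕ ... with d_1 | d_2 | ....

Answer: M ≅ ℤ/2 ⊕ ℤ/6 ⊕ ℤ/12 ⊕ ℤ/12

Derivation:
rank_ℚ(R)=4; free=4−4=0
SNF(R) diag = [2, 6, 12, 12] → torsion [2, 6, 12, 12]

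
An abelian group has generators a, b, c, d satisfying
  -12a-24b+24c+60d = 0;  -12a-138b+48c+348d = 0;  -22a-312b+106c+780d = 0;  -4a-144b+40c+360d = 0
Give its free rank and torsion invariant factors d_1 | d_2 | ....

rank_ℚ(R)=4; free=4−4=0
SNF(R) diag = [2, 6, 12, 36] → torsion [2, 6, 12, 36]

Answer: M ≅ ℤ/2 ⊕ ℤ/6 ⊕ ℤ/12 ⊕ ℤ/36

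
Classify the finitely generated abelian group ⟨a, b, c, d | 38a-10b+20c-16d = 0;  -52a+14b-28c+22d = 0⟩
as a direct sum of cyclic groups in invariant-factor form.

Answer: M ≅ ℤ^2 ⊕ ℤ/2 ⊕ ℤ/2

Derivation:
rank_ℚ(R)=2; free=4−2=2
SNF(R) diag = [2, 2] → torsion [2, 2]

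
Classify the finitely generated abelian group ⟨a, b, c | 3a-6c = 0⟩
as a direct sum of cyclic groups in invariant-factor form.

rank_ℚ(R)=1; free=3−1=2
SNF(R) diag = [3] → torsion [3]

Answer: M ≅ ℤ^2 ⊕ ℤ/3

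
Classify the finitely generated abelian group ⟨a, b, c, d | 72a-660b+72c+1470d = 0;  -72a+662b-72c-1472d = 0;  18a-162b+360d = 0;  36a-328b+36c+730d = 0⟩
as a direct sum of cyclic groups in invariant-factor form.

Answer: M ≅ ℤ/2 ⊕ ℤ/6 ⊕ ℤ/18 ⊕ ℤ/36

Derivation:
rank_ℚ(R)=4; free=4−4=0
SNF(R) diag = [2, 6, 18, 36] → torsion [2, 6, 18, 36]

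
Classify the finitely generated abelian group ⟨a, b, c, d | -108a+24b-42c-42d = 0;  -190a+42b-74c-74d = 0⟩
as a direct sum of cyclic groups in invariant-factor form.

rank_ℚ(R)=2; free=4−2=2
SNF(R) diag = [2, 6] → torsion [2, 6]

Answer: M ≅ ℤ^2 ⊕ ℤ/2 ⊕ ℤ/6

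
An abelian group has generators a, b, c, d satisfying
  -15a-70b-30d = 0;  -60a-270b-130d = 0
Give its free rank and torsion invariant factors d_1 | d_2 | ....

Answer: M ≅ ℤ^2 ⊕ ℤ/5 ⊕ ℤ/10

Derivation:
rank_ℚ(R)=2; free=4−2=2
SNF(R) diag = [5, 10] → torsion [5, 10]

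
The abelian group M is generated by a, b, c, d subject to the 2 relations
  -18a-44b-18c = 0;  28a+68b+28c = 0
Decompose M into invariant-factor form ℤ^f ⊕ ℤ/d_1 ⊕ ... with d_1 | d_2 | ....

Answer: M ≅ ℤ^2 ⊕ ℤ/2 ⊕ ℤ/4

Derivation:
rank_ℚ(R)=2; free=4−2=2
SNF(R) diag = [2, 4] → torsion [2, 4]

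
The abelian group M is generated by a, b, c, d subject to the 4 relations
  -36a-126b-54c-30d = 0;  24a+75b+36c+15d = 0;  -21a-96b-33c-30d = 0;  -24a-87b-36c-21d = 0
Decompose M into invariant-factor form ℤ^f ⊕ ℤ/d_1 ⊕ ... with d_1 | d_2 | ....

Answer: M ≅ ℤ/3 ⊕ ℤ/3 ⊕ ℤ/6 ⊕ ℤ/6

Derivation:
rank_ℚ(R)=4; free=4−4=0
SNF(R) diag = [3, 3, 6, 6] → torsion [3, 3, 6, 6]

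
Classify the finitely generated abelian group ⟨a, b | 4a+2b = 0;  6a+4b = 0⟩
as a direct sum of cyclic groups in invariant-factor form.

rank_ℚ(R)=2; free=2−2=0
SNF(R) diag = [2, 2] → torsion [2, 2]

Answer: M ≅ ℤ/2 ⊕ ℤ/2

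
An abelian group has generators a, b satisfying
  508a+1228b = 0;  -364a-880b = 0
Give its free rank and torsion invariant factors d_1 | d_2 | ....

rank_ℚ(R)=2; free=2−2=0
SNF(R) diag = [4, 12] → torsion [4, 12]

Answer: M ≅ ℤ/4 ⊕ ℤ/12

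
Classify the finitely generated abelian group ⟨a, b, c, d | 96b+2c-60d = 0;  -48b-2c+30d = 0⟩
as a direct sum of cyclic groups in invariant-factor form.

Answer: M ≅ ℤ^2 ⊕ ℤ/2 ⊕ ℤ/6

Derivation:
rank_ℚ(R)=2; free=4−2=2
SNF(R) diag = [2, 6] → torsion [2, 6]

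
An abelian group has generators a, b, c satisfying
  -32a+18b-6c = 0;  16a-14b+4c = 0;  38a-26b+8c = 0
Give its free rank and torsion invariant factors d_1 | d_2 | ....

rank_ℚ(R)=3; free=3−3=0
SNF(R) diag = [2, 2, 2] → torsion [2, 2, 2]

Answer: M ≅ ℤ/2 ⊕ ℤ/2 ⊕ ℤ/2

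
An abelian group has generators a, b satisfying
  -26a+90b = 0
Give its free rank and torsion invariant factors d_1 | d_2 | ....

rank_ℚ(R)=1; free=2−1=1
SNF(R) diag = [2] → torsion [2]

Answer: M ≅ ℤ^1 ⊕ ℤ/2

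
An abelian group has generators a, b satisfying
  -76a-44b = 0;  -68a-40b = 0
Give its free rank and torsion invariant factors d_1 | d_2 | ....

rank_ℚ(R)=2; free=2−2=0
SNF(R) diag = [4, 12] → torsion [4, 12]

Answer: M ≅ ℤ/4 ⊕ ℤ/12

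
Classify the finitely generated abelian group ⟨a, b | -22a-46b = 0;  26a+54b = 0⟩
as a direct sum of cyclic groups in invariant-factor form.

rank_ℚ(R)=2; free=2−2=0
SNF(R) diag = [2, 4] → torsion [2, 4]

Answer: M ≅ ℤ/2 ⊕ ℤ/4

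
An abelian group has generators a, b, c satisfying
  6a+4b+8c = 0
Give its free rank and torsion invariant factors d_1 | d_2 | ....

rank_ℚ(R)=1; free=3−1=2
SNF(R) diag = [2] → torsion [2]

Answer: M ≅ ℤ^2 ⊕ ℤ/2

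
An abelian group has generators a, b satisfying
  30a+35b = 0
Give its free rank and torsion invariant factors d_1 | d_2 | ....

rank_ℚ(R)=1; free=2−1=1
SNF(R) diag = [5] → torsion [5]

Answer: M ≅ ℤ^1 ⊕ ℤ/5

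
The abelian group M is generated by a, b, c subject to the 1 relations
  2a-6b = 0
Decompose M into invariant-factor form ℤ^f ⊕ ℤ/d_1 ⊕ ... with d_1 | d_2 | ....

rank_ℚ(R)=1; free=3−1=2
SNF(R) diag = [2] → torsion [2]

Answer: M ≅ ℤ^2 ⊕ ℤ/2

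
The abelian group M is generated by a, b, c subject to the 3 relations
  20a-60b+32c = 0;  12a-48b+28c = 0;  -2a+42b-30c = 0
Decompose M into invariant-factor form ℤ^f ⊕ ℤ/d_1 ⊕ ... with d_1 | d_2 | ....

Answer: M ≅ ℤ/2 ⊕ ℤ/4 ⊕ ℤ/12

Derivation:
rank_ℚ(R)=3; free=3−3=0
SNF(R) diag = [2, 4, 12] → torsion [2, 4, 12]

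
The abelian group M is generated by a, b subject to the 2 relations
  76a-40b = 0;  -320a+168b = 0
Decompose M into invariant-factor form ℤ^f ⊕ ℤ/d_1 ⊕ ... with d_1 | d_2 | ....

rank_ℚ(R)=2; free=2−2=0
SNF(R) diag = [4, 8] → torsion [4, 8]

Answer: M ≅ ℤ/4 ⊕ ℤ/8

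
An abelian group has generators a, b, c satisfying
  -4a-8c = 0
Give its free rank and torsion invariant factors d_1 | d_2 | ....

Answer: M ≅ ℤ^2 ⊕ ℤ/4

Derivation:
rank_ℚ(R)=1; free=3−1=2
SNF(R) diag = [4] → torsion [4]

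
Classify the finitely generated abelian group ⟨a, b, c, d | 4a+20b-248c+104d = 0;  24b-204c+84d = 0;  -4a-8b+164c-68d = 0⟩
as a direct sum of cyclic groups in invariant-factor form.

rank_ℚ(R)=3; free=4−3=1
SNF(R) diag = [4, 12, 12] → torsion [4, 12, 12]

Answer: M ≅ ℤ^1 ⊕ ℤ/4 ⊕ ℤ/12 ⊕ ℤ/12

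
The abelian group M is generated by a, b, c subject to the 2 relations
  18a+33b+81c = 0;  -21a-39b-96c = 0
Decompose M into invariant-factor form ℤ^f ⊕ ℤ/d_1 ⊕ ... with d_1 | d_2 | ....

Answer: M ≅ ℤ^1 ⊕ ℤ/3 ⊕ ℤ/3

Derivation:
rank_ℚ(R)=2; free=3−2=1
SNF(R) diag = [3, 3] → torsion [3, 3]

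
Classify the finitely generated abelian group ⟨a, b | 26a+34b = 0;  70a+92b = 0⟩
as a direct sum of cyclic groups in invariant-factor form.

Answer: M ≅ ℤ/2 ⊕ ℤ/6

Derivation:
rank_ℚ(R)=2; free=2−2=0
SNF(R) diag = [2, 6] → torsion [2, 6]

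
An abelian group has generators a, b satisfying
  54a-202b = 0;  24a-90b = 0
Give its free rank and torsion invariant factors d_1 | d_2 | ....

Answer: M ≅ ℤ/2 ⊕ ℤ/6

Derivation:
rank_ℚ(R)=2; free=2−2=0
SNF(R) diag = [2, 6] → torsion [2, 6]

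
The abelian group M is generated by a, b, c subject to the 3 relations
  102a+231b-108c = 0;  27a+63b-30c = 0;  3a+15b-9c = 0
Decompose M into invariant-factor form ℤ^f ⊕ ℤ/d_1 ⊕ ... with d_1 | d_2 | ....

rank_ℚ(R)=3; free=3−3=0
SNF(R) diag = [3, 3, 9] → torsion [3, 3, 9]

Answer: M ≅ ℤ/3 ⊕ ℤ/3 ⊕ ℤ/9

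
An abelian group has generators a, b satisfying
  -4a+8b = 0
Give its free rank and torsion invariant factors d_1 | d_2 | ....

rank_ℚ(R)=1; free=2−1=1
SNF(R) diag = [4] → torsion [4]

Answer: M ≅ ℤ^1 ⊕ ℤ/4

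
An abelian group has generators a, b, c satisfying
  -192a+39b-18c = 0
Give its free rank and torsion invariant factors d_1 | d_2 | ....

Answer: M ≅ ℤ^2 ⊕ ℤ/3

Derivation:
rank_ℚ(R)=1; free=3−1=2
SNF(R) diag = [3] → torsion [3]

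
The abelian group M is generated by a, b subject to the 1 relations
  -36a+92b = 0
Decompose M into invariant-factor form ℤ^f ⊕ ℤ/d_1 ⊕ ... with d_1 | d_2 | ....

Answer: M ≅ ℤ^1 ⊕ ℤ/4

Derivation:
rank_ℚ(R)=1; free=2−1=1
SNF(R) diag = [4] → torsion [4]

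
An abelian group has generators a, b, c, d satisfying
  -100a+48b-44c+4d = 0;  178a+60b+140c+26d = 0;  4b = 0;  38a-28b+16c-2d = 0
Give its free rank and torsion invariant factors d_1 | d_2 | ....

Answer: M ≅ ℤ/2 ⊕ ℤ/4 ⊕ ℤ/12 ⊕ ℤ/24

Derivation:
rank_ℚ(R)=4; free=4−4=0
SNF(R) diag = [2, 4, 12, 24] → torsion [2, 4, 12, 24]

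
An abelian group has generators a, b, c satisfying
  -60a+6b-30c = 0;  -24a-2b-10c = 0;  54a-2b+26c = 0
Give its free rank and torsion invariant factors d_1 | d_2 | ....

rank_ℚ(R)=3; free=3−3=0
SNF(R) diag = [2, 6, 12] → torsion [2, 6, 12]

Answer: M ≅ ℤ/2 ⊕ ℤ/6 ⊕ ℤ/12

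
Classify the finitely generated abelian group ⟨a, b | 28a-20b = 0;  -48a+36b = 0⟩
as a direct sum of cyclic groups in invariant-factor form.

rank_ℚ(R)=2; free=2−2=0
SNF(R) diag = [4, 12] → torsion [4, 12]

Answer: M ≅ ℤ/4 ⊕ ℤ/12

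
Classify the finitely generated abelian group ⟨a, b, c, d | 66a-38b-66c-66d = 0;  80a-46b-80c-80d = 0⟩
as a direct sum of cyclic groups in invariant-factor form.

rank_ℚ(R)=2; free=4−2=2
SNF(R) diag = [2, 2] → torsion [2, 2]

Answer: M ≅ ℤ^2 ⊕ ℤ/2 ⊕ ℤ/2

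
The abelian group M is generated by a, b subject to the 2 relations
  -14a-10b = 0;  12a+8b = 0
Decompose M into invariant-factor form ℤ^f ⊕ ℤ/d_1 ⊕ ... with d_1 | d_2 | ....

Answer: M ≅ ℤ/2 ⊕ ℤ/4

Derivation:
rank_ℚ(R)=2; free=2−2=0
SNF(R) diag = [2, 4] → torsion [2, 4]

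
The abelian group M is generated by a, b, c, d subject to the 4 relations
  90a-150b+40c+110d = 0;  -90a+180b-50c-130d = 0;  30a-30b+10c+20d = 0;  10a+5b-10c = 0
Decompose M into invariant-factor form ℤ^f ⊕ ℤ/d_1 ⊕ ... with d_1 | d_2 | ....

rank_ℚ(R)=4; free=4−4=0
SNF(R) diag = [5, 10, 30, 30] → torsion [5, 10, 30, 30]

Answer: M ≅ ℤ/5 ⊕ ℤ/10 ⊕ ℤ/30 ⊕ ℤ/30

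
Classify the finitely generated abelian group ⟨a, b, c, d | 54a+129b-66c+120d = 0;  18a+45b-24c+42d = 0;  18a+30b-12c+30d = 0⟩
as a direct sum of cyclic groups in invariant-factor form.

Answer: M ≅ ℤ^1 ⊕ ℤ/3 ⊕ ℤ/6 ⊕ ℤ/18

Derivation:
rank_ℚ(R)=3; free=4−3=1
SNF(R) diag = [3, 6, 18] → torsion [3, 6, 18]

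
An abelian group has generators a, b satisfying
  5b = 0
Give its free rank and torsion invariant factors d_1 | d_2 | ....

rank_ℚ(R)=1; free=2−1=1
SNF(R) diag = [5] → torsion [5]

Answer: M ≅ ℤ^1 ⊕ ℤ/5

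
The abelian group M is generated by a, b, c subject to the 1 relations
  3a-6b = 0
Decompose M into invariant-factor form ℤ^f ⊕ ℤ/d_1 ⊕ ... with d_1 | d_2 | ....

rank_ℚ(R)=1; free=3−1=2
SNF(R) diag = [3] → torsion [3]

Answer: M ≅ ℤ^2 ⊕ ℤ/3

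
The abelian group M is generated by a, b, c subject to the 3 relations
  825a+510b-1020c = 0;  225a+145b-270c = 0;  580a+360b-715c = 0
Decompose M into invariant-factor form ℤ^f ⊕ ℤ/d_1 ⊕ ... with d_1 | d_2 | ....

Answer: M ≅ ℤ/5 ⊕ ℤ/5 ⊕ ℤ/15

Derivation:
rank_ℚ(R)=3; free=3−3=0
SNF(R) diag = [5, 5, 15] → torsion [5, 5, 15]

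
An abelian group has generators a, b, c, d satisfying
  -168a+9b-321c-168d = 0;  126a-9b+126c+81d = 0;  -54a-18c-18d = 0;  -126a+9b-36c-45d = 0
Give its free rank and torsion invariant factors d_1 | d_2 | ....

Answer: M ≅ ℤ/3 ⊕ ℤ/9 ⊕ ℤ/18 ⊕ ℤ/54

Derivation:
rank_ℚ(R)=4; free=4−4=0
SNF(R) diag = [3, 9, 18, 54] → torsion [3, 9, 18, 54]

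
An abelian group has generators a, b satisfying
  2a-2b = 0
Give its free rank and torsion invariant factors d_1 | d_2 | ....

rank_ℚ(R)=1; free=2−1=1
SNF(R) diag = [2] → torsion [2]

Answer: M ≅ ℤ^1 ⊕ ℤ/2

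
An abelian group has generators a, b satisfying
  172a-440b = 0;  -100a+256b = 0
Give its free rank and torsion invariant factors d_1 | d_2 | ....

Answer: M ≅ ℤ/4 ⊕ ℤ/8

Derivation:
rank_ℚ(R)=2; free=2−2=0
SNF(R) diag = [4, 8] → torsion [4, 8]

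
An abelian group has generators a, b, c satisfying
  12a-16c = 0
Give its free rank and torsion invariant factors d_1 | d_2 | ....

rank_ℚ(R)=1; free=3−1=2
SNF(R) diag = [4] → torsion [4]

Answer: M ≅ ℤ^2 ⊕ ℤ/4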